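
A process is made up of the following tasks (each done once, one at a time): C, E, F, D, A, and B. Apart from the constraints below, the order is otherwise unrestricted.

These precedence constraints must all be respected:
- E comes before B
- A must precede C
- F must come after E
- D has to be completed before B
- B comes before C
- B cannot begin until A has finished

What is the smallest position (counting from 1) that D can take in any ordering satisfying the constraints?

1

D has no prerequisites at all, so it can go in position 1.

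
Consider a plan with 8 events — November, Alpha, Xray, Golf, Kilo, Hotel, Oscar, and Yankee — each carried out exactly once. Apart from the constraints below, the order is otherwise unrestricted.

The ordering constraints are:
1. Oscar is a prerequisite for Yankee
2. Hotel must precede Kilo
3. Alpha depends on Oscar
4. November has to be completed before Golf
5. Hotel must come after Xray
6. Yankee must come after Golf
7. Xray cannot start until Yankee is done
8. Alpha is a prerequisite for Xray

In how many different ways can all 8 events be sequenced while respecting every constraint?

The events with no prerequisites are November, Oscar; any of them can be placed first.
Enumerating by repeatedly choosing an available event (one whose prerequisites are all placed) gives 9 distinct complete orderings.

9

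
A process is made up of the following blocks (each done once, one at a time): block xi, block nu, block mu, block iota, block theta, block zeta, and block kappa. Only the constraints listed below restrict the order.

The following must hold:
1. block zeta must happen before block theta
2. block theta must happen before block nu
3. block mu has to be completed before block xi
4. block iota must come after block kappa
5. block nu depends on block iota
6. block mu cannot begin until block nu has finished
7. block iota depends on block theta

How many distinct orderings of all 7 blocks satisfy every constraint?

3

The blocks with no prerequisites are block zeta, block kappa; any of them can be placed first.
Counting all ways to extend the partial order to a total order gives 3.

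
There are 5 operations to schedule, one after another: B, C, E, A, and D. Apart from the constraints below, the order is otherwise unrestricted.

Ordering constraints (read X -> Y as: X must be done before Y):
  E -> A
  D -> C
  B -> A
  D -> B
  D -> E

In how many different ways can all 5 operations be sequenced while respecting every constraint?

8

Only D has no prerequisites, so it must go first.
Counting all ways to extend the partial order to a total order gives 8.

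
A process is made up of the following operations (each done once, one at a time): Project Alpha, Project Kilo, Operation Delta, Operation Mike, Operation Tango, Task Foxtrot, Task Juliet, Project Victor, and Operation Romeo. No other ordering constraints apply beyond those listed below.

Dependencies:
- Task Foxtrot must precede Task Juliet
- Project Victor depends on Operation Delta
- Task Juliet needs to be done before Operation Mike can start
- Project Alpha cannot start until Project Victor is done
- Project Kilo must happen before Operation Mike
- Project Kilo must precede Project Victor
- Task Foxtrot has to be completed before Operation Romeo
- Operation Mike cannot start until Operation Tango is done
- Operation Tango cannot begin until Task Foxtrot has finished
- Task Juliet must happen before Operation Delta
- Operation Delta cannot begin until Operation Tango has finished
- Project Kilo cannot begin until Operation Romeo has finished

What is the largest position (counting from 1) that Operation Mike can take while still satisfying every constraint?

Nothing depends on Operation Mike, so it can be the final operation, position 9.

9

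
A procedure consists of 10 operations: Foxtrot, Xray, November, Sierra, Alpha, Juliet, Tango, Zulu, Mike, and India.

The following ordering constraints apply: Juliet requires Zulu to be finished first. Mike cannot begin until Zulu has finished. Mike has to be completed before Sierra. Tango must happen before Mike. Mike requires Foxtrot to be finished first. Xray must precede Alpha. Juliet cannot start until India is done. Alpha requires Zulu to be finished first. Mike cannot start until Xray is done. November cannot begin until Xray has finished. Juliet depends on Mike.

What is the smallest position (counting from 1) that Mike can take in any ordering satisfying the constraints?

Every operation that must precede Mike has to come before it. Tracing all chains that end at Mike, those operations are: Foxtrot, Xray, Tango, Zulu — 4 in total.
So at minimum 4 operations come before Mike, putting Mike no earlier than position 5. That position is achievable by scheduling exactly those predecessors first.

5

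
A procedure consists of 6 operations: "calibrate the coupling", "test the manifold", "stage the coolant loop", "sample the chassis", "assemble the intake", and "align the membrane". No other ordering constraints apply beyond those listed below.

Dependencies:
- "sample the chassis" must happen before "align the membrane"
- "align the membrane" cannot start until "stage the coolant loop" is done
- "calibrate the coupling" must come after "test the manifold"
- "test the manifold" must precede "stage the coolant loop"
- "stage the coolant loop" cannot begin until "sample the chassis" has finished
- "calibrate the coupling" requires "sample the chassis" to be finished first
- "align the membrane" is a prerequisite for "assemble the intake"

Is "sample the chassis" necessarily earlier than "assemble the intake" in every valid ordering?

Yes

Tracing the constraints gives a chain: "sample the chassis" → "align the membrane" → "assemble the intake".
That forces "sample the chassis" before "assemble the intake" in every valid schedule.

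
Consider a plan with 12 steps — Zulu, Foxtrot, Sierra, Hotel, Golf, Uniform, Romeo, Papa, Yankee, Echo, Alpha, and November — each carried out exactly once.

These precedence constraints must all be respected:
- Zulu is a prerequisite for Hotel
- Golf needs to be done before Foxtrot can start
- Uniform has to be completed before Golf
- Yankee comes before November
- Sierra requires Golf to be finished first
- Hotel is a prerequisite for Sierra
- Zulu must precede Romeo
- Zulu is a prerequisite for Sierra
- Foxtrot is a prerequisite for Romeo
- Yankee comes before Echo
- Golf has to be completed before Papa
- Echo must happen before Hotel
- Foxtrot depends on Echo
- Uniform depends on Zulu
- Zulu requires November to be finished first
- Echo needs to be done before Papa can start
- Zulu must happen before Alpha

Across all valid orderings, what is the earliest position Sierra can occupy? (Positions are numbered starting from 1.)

8

Every step that must precede Sierra has to come before it. Tracing all chains that end at Sierra, those steps are: Zulu, Hotel, Golf, Uniform, Yankee, Echo, November — 7 in total.
With 7 mandatory predecessors, the earliest Sierra can sit is position 7+1 = 8, and placing just those 7 first achieves it.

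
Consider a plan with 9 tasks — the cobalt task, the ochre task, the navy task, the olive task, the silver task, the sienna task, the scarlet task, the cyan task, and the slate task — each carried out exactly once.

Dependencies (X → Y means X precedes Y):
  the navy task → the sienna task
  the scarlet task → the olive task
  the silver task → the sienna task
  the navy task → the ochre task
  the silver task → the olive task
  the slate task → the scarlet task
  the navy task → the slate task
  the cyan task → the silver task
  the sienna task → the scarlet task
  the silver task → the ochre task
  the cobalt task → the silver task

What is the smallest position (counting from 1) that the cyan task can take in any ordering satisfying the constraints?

1

Nothing is required before the cyan task; it can be the very first task.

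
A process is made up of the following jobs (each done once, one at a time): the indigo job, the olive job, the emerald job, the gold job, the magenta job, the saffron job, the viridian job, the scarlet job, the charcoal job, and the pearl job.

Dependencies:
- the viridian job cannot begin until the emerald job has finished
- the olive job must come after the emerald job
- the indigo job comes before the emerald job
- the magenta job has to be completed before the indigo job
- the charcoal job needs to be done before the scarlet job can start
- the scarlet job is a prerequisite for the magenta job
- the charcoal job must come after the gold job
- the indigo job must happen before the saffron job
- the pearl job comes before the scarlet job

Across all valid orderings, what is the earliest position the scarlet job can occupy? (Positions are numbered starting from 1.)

The jobs that are forced before the scarlet job, directly or transitively, are the gold job, the charcoal job, the pearl job. That's 3 jobs.
With 3 mandatory predecessors, the earliest the scarlet job can sit is position 3+1 = 4, and placing just those 3 first achieves it.

4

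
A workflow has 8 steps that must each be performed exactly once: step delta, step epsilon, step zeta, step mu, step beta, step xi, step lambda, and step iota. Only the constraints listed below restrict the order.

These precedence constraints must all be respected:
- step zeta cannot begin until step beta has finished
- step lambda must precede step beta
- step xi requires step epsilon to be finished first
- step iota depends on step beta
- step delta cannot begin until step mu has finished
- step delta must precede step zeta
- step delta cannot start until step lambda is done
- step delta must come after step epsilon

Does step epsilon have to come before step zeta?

Chaining the stated constraints: step epsilon → step delta → step zeta.
Hence step epsilon necessarily comes before step zeta.

Yes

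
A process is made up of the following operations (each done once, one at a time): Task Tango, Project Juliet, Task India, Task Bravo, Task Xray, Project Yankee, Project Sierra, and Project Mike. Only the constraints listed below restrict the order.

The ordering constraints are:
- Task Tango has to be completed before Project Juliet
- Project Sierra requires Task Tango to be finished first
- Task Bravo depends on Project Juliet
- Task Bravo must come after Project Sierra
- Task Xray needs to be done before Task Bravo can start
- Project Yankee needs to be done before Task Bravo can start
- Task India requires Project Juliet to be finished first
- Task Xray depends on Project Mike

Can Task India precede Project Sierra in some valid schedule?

Yes

Nothing in the constraints forces Project Sierra before Task India — there is no chain from Project Sierra to Task India.
So a valid ordering placing Task India earlier than Project Sierra exists.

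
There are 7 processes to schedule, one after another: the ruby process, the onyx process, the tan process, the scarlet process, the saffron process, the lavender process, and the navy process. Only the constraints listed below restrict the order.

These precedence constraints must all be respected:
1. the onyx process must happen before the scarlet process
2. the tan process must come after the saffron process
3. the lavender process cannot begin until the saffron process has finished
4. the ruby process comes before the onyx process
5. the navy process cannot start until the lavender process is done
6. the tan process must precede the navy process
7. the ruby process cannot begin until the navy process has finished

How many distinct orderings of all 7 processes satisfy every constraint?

Only the saffron process has no prerequisites, so it must go first.
Enumerating by repeatedly choosing an available process (one whose prerequisites are all placed) gives 2 distinct complete orderings.

2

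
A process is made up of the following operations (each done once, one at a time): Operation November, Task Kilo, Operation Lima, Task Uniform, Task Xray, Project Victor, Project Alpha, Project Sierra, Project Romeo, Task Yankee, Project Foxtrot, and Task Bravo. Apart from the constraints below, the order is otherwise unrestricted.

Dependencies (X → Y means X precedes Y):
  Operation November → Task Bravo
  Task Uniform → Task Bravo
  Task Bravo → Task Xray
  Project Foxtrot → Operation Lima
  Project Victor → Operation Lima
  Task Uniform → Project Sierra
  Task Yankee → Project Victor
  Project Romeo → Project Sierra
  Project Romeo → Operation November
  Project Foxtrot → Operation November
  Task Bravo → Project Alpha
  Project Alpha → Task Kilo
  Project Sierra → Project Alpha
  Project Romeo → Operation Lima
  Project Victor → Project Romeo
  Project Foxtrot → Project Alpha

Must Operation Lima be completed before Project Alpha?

No

No chain of constraints connects Operation Lima to Project Alpha in either direction.
A valid ordering placing Project Alpha before Operation Lima exists, so the answer is no.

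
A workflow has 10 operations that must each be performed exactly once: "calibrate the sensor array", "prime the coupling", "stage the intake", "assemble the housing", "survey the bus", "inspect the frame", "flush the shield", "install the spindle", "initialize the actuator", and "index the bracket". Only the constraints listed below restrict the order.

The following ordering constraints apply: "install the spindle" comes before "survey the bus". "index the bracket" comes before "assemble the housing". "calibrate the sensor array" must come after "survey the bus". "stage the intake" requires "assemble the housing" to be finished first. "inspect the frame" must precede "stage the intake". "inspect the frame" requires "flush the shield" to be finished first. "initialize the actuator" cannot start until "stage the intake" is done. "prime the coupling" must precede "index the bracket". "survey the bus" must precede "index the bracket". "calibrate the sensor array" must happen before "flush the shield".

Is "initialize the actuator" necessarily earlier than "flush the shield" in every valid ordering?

No

There is a chain "flush the shield" → "inspect the frame" → "stage the intake" → "initialize the actuator", which puts "flush the shield" before "initialize the actuator".
So "initialize the actuator" never precedes "flush the shield".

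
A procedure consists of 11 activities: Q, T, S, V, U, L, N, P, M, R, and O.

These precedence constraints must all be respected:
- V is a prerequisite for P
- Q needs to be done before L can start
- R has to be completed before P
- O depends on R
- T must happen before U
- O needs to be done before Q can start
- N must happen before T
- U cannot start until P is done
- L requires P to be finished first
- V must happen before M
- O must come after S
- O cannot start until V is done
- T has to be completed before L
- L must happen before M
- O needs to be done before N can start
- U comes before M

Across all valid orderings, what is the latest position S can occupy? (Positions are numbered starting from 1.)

Every activity that must follow S has to come after it. Tracing all chains starting from S, those activities are: Q, T, U, L, N, M, O — 7 in total.
With 7 mandatory successors out of 11 activities total, the latest slot for S is 11−7 = 4, and it's reachable by doing all non-successors before S.

4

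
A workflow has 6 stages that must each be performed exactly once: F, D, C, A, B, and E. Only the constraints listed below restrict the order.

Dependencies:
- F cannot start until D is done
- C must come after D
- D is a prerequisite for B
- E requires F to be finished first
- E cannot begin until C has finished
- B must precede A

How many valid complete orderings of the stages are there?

D is the only stage with nothing required before it, so every ordering starts there.
Enumerating by repeatedly choosing an available stage (one whose prerequisites are all placed) gives 20 distinct complete orderings.

20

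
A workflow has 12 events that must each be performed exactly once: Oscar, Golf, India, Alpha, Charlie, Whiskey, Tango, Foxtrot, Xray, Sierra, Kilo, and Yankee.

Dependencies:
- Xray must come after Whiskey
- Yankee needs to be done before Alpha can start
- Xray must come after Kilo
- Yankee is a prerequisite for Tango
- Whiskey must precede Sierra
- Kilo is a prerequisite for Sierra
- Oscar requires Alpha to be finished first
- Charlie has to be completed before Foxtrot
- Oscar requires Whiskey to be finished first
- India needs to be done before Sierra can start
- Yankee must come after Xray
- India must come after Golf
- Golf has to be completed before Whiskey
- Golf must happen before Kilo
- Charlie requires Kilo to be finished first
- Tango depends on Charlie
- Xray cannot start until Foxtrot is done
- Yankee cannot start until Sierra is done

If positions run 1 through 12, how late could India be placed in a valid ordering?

Every event that must follow India has to come after it. Tracing all chains starting from India, those events are: Oscar, Alpha, Tango, Sierra, Yankee — 5 in total.
With 5 mandatory successors out of 12 events total, the latest slot for India is 12−5 = 7, and it's reachable by doing all non-successors before India.

7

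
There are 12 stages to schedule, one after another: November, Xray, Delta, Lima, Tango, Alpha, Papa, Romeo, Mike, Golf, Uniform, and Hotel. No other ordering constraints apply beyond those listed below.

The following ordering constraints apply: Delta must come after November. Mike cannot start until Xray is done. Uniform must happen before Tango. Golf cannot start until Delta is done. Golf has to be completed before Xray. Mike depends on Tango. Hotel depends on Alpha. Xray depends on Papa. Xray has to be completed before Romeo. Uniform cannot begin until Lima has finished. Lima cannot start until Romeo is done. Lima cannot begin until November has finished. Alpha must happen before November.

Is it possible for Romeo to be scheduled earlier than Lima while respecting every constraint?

The constraints force Romeo before Lima, so yes — every valid ordering has Romeo earlier.

Yes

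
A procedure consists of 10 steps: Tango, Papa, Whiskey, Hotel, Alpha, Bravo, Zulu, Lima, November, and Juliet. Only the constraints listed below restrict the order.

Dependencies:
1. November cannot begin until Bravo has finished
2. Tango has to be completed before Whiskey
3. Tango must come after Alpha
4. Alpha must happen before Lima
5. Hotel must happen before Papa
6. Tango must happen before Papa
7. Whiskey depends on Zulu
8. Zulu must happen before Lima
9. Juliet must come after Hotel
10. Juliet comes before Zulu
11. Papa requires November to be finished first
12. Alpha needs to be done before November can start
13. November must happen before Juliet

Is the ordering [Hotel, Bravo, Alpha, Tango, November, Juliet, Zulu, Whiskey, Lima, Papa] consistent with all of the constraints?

Checking each listed constraint against this order: for instance, Hotel is in position 1 and Papa in position 10, so that constraint holds — and the remaining constraints check out the same way.

Yes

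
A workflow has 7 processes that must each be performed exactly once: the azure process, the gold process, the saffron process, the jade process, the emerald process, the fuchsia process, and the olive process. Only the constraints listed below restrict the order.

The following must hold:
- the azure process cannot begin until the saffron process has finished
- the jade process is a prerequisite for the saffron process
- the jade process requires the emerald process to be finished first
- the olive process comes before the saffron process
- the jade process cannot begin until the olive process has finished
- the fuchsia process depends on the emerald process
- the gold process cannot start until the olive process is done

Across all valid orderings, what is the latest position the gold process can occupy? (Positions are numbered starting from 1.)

No constraint forces any process after the gold process, so it can be placed last, in position 7.

7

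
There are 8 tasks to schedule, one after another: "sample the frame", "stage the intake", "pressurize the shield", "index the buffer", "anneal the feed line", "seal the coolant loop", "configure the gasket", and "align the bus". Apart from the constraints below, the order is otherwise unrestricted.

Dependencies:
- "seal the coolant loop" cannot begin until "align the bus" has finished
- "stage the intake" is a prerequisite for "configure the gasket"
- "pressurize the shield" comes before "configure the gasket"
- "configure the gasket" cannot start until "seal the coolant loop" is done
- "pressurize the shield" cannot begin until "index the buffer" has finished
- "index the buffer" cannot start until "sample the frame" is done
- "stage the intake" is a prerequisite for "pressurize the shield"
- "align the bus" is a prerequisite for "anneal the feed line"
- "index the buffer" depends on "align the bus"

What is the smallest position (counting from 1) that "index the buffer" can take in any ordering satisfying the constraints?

Working backwards through the constraints from "index the buffer", its full set of required predecessors is "sample the frame", "align the bus" — 2 of them.
So at minimum 2 tasks come before "index the buffer", putting "index the buffer" no earlier than position 3. That position is achievable by scheduling exactly those predecessors first.

3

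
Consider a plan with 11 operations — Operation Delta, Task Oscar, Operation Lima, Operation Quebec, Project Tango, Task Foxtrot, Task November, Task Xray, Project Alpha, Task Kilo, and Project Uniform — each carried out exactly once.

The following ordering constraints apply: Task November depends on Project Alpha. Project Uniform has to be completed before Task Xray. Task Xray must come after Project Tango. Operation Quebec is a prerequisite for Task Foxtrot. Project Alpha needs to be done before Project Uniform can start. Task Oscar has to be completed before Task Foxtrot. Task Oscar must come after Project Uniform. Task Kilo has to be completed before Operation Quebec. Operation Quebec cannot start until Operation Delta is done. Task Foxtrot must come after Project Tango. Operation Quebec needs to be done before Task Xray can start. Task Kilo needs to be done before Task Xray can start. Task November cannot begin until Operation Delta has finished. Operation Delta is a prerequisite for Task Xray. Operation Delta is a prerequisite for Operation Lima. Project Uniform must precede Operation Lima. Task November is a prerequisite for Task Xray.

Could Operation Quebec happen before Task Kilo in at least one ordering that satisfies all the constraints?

No

Following Task Kilo → Operation Quebec, Task Kilo must precede Operation Quebec in every valid ordering.
Hence Operation Quebec can never be scheduled before Task Kilo.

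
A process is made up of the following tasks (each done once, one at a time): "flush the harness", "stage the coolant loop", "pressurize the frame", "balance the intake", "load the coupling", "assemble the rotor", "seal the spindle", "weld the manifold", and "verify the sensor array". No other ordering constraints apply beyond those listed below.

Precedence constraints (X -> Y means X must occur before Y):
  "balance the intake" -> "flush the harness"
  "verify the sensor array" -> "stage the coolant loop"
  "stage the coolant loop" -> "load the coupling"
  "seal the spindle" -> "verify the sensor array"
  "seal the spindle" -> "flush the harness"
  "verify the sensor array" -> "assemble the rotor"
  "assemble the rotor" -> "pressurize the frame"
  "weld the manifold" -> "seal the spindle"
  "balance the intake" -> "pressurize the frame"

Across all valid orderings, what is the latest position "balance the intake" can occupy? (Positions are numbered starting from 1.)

7

Every task that must follow "balance the intake" has to come after it. Tracing all chains starting from "balance the intake", those tasks are: "flush the harness", "pressurize the frame" — 2 in total.
With 2 mandatory successors out of 9 tasks total, the latest slot for "balance the intake" is 9−2 = 7, and it's reachable by doing all non-successors before "balance the intake".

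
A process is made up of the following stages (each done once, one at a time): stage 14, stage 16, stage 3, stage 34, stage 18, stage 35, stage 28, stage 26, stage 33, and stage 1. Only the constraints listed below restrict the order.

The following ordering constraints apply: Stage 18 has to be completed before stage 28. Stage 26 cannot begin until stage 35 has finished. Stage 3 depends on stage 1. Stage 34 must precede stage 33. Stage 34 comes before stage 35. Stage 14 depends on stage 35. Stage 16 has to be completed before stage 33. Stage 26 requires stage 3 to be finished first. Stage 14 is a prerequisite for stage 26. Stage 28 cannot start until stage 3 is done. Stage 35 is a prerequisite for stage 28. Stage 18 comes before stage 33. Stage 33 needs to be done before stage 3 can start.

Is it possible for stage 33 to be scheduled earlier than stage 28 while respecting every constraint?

Yes

Stage 33 is actually forced before stage 28 by the constraints, so certainly some valid ordering has stage 33 first.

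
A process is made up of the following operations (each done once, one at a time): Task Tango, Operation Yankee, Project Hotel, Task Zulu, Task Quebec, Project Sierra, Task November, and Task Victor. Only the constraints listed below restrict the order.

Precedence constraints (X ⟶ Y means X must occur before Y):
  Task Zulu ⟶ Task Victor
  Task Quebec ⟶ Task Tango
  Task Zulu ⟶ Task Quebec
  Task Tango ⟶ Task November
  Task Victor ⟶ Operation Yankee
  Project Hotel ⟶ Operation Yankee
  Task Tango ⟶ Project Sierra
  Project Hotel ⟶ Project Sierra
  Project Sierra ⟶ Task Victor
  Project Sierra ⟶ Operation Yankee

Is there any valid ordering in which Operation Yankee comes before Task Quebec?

No

Following Task Quebec → Task Tango → Project Sierra → Operation Yankee, Task Quebec must precede Operation Yankee in every valid ordering.
So no valid ordering can have Operation Yankee before Task Quebec.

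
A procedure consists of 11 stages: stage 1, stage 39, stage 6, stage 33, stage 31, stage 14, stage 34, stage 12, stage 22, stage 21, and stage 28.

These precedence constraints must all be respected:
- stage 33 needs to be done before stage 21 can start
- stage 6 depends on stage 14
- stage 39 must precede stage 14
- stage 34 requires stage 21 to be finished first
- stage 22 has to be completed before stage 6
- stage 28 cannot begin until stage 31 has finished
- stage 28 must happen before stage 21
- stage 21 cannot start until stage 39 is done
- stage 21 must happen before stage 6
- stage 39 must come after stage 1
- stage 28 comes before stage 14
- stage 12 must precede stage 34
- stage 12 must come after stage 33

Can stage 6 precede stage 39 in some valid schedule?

The constraints give a chain stage 39 → stage 21 → stage 6, which forces stage 39 before stage 6.
Hence stage 6 can never be scheduled before stage 39.

No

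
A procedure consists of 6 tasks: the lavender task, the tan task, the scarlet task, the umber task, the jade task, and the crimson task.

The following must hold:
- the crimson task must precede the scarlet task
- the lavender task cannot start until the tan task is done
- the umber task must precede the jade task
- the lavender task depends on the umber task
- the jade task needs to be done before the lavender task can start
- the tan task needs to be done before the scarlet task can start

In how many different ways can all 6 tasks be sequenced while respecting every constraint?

35

3 tasks have no prerequisites (the tan task, the umber task, the crimson task), so any of them could come first.
Enumerating by repeatedly choosing an available task (one whose prerequisites are all placed) gives 35 distinct complete orderings.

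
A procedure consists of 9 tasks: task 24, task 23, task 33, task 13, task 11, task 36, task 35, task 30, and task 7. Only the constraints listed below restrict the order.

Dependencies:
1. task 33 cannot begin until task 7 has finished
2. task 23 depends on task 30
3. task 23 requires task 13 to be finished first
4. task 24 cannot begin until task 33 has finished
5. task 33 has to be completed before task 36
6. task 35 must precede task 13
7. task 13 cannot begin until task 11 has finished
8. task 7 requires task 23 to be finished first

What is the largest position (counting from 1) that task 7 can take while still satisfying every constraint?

6

The tasks that are forced after task 7, directly or by a chain of constraints, are task 24, task 33, task 36. That's 3 tasks.
So at least 3 tasks follow task 7, putting task 7 no later than position 6. That position is achievable by scheduling everything else first.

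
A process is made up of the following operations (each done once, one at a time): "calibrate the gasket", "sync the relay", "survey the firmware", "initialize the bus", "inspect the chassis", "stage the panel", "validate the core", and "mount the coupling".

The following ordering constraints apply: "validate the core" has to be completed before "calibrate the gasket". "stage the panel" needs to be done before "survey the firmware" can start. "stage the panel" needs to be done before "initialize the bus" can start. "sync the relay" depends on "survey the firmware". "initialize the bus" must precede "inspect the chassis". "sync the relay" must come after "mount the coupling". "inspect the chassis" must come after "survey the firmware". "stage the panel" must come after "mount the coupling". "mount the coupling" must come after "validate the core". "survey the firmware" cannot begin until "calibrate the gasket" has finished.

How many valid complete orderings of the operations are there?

"validate the core" is the only operation with nothing required before it, so every ordering starts there.
Systematically extending each partial ordering one operation at a time and counting, there are 17 complete orderings.

17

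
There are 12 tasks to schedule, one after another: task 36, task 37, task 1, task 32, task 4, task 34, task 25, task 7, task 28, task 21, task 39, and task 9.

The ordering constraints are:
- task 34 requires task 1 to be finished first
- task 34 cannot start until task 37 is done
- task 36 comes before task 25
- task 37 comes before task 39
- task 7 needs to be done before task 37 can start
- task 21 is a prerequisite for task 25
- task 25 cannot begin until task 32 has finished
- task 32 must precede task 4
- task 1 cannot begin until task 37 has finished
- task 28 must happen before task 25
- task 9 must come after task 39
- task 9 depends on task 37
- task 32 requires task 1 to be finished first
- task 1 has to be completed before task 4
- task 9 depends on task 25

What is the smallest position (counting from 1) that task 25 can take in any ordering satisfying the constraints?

Working backwards through the constraints from task 25, its full set of required predecessors is task 36, task 37, task 1, task 32, task 7, task 28, task 21 — 7 of them.
With 7 mandatory predecessors, the earliest task 25 can sit is position 7+1 = 8, and placing just those 7 first achieves it.

8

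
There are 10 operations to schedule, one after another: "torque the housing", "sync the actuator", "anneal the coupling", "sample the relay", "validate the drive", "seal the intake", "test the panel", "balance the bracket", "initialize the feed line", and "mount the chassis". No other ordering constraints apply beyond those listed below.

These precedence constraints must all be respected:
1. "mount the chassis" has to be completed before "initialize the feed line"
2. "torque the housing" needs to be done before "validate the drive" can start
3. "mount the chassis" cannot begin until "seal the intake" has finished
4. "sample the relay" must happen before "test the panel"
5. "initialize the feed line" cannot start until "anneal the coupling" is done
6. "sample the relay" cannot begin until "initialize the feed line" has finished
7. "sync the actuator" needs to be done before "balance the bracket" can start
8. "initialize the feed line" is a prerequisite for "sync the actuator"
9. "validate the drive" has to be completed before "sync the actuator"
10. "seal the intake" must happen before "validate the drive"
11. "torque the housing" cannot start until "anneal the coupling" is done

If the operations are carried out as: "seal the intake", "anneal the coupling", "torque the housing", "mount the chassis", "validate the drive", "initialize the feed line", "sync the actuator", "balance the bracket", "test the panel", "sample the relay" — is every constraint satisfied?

No

The sequence places "test the panel" ahead of "sample the relay".
Since "sample the relay" is required before "test the panel", the ordering is invalid.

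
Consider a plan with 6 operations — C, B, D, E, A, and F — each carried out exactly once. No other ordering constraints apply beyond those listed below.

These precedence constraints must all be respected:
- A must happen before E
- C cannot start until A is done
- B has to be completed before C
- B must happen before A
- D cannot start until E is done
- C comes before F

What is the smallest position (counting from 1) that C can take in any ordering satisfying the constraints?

3

Working backwards through the constraints from C, its full set of required predecessors is B, A — 2 of them.
With 2 mandatory predecessors, the earliest C can sit is position 2+1 = 3, and placing just those 2 first achieves it.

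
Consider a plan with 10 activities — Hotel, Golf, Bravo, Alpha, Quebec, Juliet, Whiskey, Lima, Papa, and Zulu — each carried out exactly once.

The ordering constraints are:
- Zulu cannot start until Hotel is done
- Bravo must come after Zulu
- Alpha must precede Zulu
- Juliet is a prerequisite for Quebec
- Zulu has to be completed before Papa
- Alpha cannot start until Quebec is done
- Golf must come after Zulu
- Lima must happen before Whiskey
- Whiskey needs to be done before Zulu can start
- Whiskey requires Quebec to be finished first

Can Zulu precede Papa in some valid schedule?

Zulu is actually forced before Papa by the constraints, so certainly some valid ordering has Zulu first.

Yes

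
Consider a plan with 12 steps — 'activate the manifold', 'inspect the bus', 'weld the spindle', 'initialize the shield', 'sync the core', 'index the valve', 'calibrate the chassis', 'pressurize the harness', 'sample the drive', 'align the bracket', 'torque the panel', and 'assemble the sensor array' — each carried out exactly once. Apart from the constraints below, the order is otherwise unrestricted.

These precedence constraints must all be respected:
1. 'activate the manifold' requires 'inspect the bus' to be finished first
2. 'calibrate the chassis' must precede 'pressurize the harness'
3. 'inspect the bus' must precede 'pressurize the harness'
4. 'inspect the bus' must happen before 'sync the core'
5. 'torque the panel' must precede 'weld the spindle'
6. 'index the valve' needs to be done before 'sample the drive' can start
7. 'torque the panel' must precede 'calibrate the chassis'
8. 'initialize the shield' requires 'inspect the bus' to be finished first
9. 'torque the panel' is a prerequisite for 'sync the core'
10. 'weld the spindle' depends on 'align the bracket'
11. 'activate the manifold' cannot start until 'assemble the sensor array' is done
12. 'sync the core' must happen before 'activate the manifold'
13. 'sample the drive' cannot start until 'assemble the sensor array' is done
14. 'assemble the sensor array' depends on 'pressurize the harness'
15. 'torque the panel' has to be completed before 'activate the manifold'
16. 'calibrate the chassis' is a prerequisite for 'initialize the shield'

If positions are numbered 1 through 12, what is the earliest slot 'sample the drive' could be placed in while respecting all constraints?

7

Working backwards through the constraints from 'sample the drive', its full set of required predecessors is 'inspect the bus', 'index the valve', 'calibrate the chassis', 'pressurize the harness', 'torque the panel', 'assemble the sensor array' — 6 of them.
With 6 mandatory predecessors, the earliest 'sample the drive' can sit is position 6+1 = 7, and placing just those 6 first achieves it.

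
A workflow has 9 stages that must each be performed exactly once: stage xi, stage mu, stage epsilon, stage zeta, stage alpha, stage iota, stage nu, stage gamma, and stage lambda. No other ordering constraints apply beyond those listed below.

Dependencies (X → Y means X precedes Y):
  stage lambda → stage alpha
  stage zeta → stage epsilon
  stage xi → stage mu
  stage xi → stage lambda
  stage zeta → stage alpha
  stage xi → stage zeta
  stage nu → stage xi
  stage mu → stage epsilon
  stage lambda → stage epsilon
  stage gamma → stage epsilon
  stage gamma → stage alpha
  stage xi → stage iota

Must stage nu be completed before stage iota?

Chaining the stated constraints: stage nu → stage xi → stage iota.
So stage nu must precede stage iota in any valid ordering.

Yes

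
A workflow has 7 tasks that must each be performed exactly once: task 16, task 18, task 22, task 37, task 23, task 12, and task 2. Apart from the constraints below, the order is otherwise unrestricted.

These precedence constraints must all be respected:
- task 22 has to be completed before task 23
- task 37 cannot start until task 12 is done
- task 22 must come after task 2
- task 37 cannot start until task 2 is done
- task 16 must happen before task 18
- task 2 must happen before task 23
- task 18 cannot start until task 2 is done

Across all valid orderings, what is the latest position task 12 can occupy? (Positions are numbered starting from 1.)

6

Following the constraints forward from task 12, its only required successor is task 37.
So at least 1 task follows task 12, putting task 12 no later than position 6. That position is achievable by scheduling everything else first.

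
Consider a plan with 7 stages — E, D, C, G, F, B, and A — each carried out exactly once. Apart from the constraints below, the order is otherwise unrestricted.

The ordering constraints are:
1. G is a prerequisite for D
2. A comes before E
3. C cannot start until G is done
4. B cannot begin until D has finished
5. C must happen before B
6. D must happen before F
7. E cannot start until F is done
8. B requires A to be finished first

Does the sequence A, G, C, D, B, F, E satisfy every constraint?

Yes

Going through the constraints one by one, each required predecessor appears earlier in the sequence than its dependent — e.g. A (position 1) is before E (position 7), as required.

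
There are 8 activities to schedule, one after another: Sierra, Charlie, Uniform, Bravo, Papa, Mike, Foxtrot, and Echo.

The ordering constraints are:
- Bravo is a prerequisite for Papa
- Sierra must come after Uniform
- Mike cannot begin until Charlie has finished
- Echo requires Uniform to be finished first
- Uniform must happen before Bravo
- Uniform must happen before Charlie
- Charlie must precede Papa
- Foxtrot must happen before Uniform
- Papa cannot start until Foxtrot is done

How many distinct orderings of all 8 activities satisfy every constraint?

150

Foxtrot is the only activity with nothing required before it, so every ordering starts there.
Enumerating by repeatedly choosing an available activity (one whose prerequisites are all placed) gives 150 distinct complete orderings.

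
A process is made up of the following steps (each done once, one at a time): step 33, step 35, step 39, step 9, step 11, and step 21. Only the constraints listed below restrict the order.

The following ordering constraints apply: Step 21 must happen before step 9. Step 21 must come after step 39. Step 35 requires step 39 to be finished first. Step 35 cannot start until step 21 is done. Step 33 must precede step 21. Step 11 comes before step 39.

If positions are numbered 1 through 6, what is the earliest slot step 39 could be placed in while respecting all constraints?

The only step forced before step 39 (directly or transitively) is step 11.
With 1 mandatory predecessor, the earliest step 39 can sit is position 1+1 = 2, and placing just that one first achieves it.

2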